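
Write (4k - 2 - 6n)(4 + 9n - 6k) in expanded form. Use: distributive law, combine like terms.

28k + 72kn - 24k^2 - 8 - 42n - 54n^2

(4k - 2 - 6n)(4 + 9n - 6k)
= 16k + 36kn - 24k^2 - 8 - 18n + 12k - 24n - 54n^2 + 36kn    [distributive law]
= 28k + 72kn - 24k^2 - 8 - 42n - 54n^2    [combine like terms]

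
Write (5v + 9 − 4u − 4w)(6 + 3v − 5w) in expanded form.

57v + 15v² − 37vw + 54 − 69w − 24u − 12uv + 20uw + 20w²

(5v + 9 − 4u − 4w)(6 + 3v − 5w)
= 30v + 15v² − 25vw + 54 + 27v − 45w − 24u − 12uv + 20uw − 24w − 12vw + 20w²    [distributive law]
= 57v + 15v² − 37vw + 54 − 69w − 24u − 12uv + 20uw + 20w²    [combine like terms]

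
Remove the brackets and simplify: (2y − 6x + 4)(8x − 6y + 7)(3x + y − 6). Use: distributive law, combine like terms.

(2y − 6x + 4)(8x − 6y + 7)(3x + y − 6)
= (16xy − 12y^2 + 14y − 48x^2 + 36xy − 42x + 32x − 24y + 28)(3x + y − 6)    [distributive law]
= (52xy − 12y^2 − 10y − 48x^2 − 10x + 28)(3x + y − 6)    [combine like terms]
= 156x^2y + 52xy^2 − 312xy − 36xy^2 − 12y^3 + 72y^2 − 30xy − 10y^2 + 60y − 144x^3 − 48x^2y + 288x^2 − 30x^2 − 10xy + 60x + 84x + 28y − 168    [distributive law]
= 108x^2y + 16xy^2 − 352xy − 12y^3 + 62y^2 + 88y − 144x^3 + 258x^2 + 144x − 168    [combine like terms]

108x^2y + 16xy^2 − 352xy − 12y^3 + 62y^2 + 88y − 144x^3 + 258x^2 + 144x − 168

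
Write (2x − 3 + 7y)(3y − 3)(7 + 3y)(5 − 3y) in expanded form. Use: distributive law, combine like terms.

246xy + 18xy^2 − 54xy^3 − 210x − 1104y + 834y^2 + 144y^3 + 315 − 189y^4

(2x − 3 + 7y)(3y − 3)(7 + 3y)(5 − 3y)
= (6xy − 6x − 9y + 9 + 21y^2 − 21y)(7 + 3y)(5 − 3y)    [distributive law]
= (6xy − 6x − 30y + 9 + 21y^2)(7 + 3y)(5 − 3y)    [combine like terms]
= (42xy + 18xy^2 − 42x − 18xy − 210y − 90y^2 + 63 + 27y + 147y^2 + 63y^3)(5 − 3y)    [distributive law]
= (24xy + 18xy^2 − 42x − 183y + 57y^2 + 63 + 63y^3)(5 − 3y)    [combine like terms]
= 120xy − 72xy^2 + 90xy^2 − 54xy^3 − 210x + 126xy − 915y + 549y^2 + 285y^2 − 171y^3 + 315 − 189y + 315y^3 − 189y^4    [distributive law]
= 246xy + 18xy^2 − 54xy^3 − 210x − 1104y + 834y^2 + 144y^3 + 315 − 189y^4    [combine like terms]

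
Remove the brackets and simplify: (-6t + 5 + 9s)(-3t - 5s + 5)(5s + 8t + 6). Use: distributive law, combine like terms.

(-6t + 5 + 9s)(-3t - 5s + 5)(5s + 8t + 6)
= (18t^2 + 30st - 30t - 15t - 25s + 25 - 27st - 45s^2 + 45s)(5s + 8t + 6)    [distributive law]
= (18t^2 + 3st - 45t + 20s + 25 - 45s^2)(5s + 8t + 6)    [combine like terms]
= 90st^2 + 144t^3 + 108t^2 + 15s^2t + 24st^2 + 18st - 225st - 360t^2 - 270t + 100s^2 + 160st + 120s + 125s + 200t + 150 - 225s^3 - 360s^2t - 270s^2    [distributive law]
= 114st^2 + 144t^3 - 252t^2 - 345s^2t - 47st - 70t - 170s^2 + 245s + 150 - 225s^3    [combine like terms]

114st^2 + 144t^3 - 252t^2 - 345s^2t - 47st - 70t - 170s^2 + 245s + 150 - 225s^3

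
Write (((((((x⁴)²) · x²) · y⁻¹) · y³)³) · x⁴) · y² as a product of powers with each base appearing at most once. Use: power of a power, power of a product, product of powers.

(((((((x⁴)²) · x²) · y⁻¹) · y³)³) · x⁴) · y²
= (((((((x⁴)²) · x²) · y⁻¹)³) · ((y³)³)) · x⁴) · y²    [power of a product]
= (((((((x⁴)²) · x²)³) · ((y⁻¹)³)) · ((y³)³)) · x⁴) · y²    [power of a product]
= (((((((x⁴)²)³) · ((x²)³)) · ((y⁻¹)³)) · ((y³)³)) · x⁴) · y²    [power of a product]
= ((((((x⁴)⁶) · ((x²)³)) · ((y⁻¹)³)) · ((y³)³)) · x⁴) · y²    [power of a power]
= ((((x²⁴ · ((x²)³)) · ((y⁻¹)³)) · ((y³)³)) · x⁴) · y²    [power of a power]
= ((((x²⁴ · x⁶) · ((y⁻¹)³)) · ((y³)³)) · x⁴) · y²    [power of a power]
= (((x³⁰ · ((y⁻¹)³)) · ((y³)³)) · x⁴) · y²    [product of powers]
= (((x³⁰ · y⁻³) · ((y³)³)) · x⁴) · y²    [power of a power]
= (((x³⁰ · y⁻³) · y⁹) · x⁴) · y²    [power of a power]
= x³⁴y⁸    [product of powers]

x³⁴y⁸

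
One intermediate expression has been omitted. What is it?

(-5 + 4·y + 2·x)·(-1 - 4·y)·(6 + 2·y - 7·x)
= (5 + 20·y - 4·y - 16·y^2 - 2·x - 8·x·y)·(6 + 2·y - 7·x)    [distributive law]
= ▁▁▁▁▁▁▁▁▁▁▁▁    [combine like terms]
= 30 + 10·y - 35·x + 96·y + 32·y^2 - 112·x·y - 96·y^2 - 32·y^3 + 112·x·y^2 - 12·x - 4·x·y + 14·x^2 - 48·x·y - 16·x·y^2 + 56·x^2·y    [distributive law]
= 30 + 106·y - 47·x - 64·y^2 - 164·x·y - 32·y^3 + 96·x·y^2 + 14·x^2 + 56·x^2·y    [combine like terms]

After combine like terms, the bracketed line is:

(5 + 16·y - 16·y^2 - 2·x - 8·x·y)·(6 + 2·y - 7·x)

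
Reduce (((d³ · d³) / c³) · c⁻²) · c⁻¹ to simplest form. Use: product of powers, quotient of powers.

(((d³ · d³) / c³) · c⁻²) · c⁻¹
= ((d⁶ / c³) · c⁻²) · c⁻¹    [product of powers]
= c⁻⁶d⁶    [quotient of powers; product of powers]

c⁻⁶d⁶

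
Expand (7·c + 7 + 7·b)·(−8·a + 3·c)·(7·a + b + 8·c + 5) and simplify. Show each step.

(7·c + 7 + 7·b)·(−8·a + 3·c)·(7·a + b + 8·c + 5)
= (−56·a·c + 21·c² − 56·a + 21·c − 56·a·b + 21·b·c)·(7·a + b + 8·c + 5)    [distributive law]
= −392·a²·c − 56·a·b·c − 448·a·c² − 280·a·c + 147·a·c² + 21·b·c² + 168·c³ + 105·c² − 392·a² − 56·a·b − 448·a·c − 280·a + 147·a·c + 21·b·c + 168·c² + 105·c − 392·a²·b − 56·a·b² − 448·a·b·c − 280·a·b + 147·a·b·c + 21·b²·c + 168·b·c² + 105·b·c    [distributive law]
= −392·a²·c − 357·a·b·c − 301·a·c² − 581·a·c + 189·b·c² + 168·c³ + 273·c² − 392·a² − 336·a·b − 280·a + 126·b·c + 105·c − 392·a²·b − 56·a·b² + 21·b²·c    [combine like terms]

−392·a²·c − 357·a·b·c − 301·a·c² − 581·a·c + 189·b·c² + 168·c³ + 273·c² − 392·a² − 336·a·b − 280·a + 126·b·c + 105·c − 392·a²·b − 56·a·b² + 21·b²·c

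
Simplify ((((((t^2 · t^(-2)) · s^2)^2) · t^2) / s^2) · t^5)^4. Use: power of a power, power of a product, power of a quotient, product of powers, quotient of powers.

((((((t^2 · t^(-2)) · s^2)^2) · t^2) / s^2) · t^5)^4
= ((((((t^2 · t^(-2)) · s^2)^2) · t^2) / s^2)^4) · ((t^5)^4)    [power of a product]
= ((((((t^2 · t^(-2)) · s^2)^2) · t^2)^4) / ((s^2)^4)) · ((t^5)^4)    [power of a quotient]
= ((((((t^2 · t^(-2)) · s^2)^2)^4) · ((t^2)^4)) / ((s^2)^4)) · ((t^5)^4)    [power of a product]
= (((((t^2 · t^(-2)) · s^2)^8) · ((t^2)^4)) / ((s^2)^4)) · ((t^5)^4)    [power of a power]
= (((((t^2 · t^(-2))^8) · ((s^2)^8)) · ((t^2)^4)) / ((s^2)^4)) · ((t^5)^4)    [power of a product]
= ((((((t^2)^8) · ((t^(-2))^8)) · ((s^2)^8)) · ((t^2)^4)) / ((s^2)^4)) · ((t^5)^4)    [power of a product]
= ((((t^16 · ((t^(-2))^8)) · ((s^2)^8)) · ((t^2)^4)) / ((s^2)^4)) · ((t^5)^4)    [power of a power]
= ((((t^16 · t^(-16)) · ((s^2)^8)) · ((t^2)^4)) / ((s^2)^4)) · ((t^5)^4)    [power of a power]
= (((t^0 · ((s^2)^8)) · ((t^2)^4)) / ((s^2)^4)) · ((t^5)^4)    [product of powers]
= (((t^0 · s^16) · ((t^2)^4)) / ((s^2)^4)) · ((t^5)^4)    [power of a power]
= (((t^0 · s^16) · t^8) / ((s^2)^4)) · ((t^5)^4)    [power of a power]
= (((t^0 · s^16) · t^8) / s^8) · ((t^5)^4)    [power of a power]
= (((t^0 · s^16) · t^8) / s^8) · t^20    [power of a power]
= s^8t^28    [quotient of powers; product of powers]

s^8t^28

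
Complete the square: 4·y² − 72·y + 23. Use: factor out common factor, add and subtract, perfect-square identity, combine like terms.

4(y − 9)² − 301

4·y² − 72·y + 23
= 4(y² − 18·y) + 23    [factor out 4 from the y-terms]
= 4(y² − 18·y + 81 − 81) + 23    [add and subtract 81 inside the bracket]
= 4(y − 9)² − 324 + 23    [perfect-square identity]
= 4(y − 9)² − 301    [combine constants]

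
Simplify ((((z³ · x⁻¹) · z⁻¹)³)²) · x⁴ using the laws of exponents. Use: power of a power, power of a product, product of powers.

x⁻²z¹²

((((z³ · x⁻¹) · z⁻¹)³)²) · x⁴
= (((z³ · x⁻¹) · z⁻¹)⁶) · x⁴    [power of a power]
= (((z³ · x⁻¹)⁶) · ((z⁻¹)⁶)) · x⁴    [power of a product]
= ((((z³)⁶) · ((x⁻¹)⁶)) · ((z⁻¹)⁶)) · x⁴    [power of a product]
= ((z¹⁸ · ((x⁻¹)⁶)) · ((z⁻¹)⁶)) · x⁴    [power of a power]
= ((z¹⁸ · x⁻⁶) · ((z⁻¹)⁶)) · x⁴    [power of a power]
= ((z¹⁸ · x⁻⁶) · z⁻⁶) · x⁴    [power of a power]
= x⁻²z¹²    [product of powers]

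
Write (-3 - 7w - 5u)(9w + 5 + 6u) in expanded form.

(-3 - 7w - 5u)(9w + 5 + 6u)
= -27w - 15 - 18u - 63w^2 - 35w - 42uw - 45uw - 25u - 30u^2    [distributive law]
= -62w - 15 - 43u - 63w^2 - 87uw - 30u^2    [combine like terms]

-62w - 15 - 43u - 63w^2 - 87uw - 30u^2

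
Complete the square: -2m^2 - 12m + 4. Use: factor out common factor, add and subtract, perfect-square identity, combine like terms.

-2m^2 - 12m + 4
= -2(m^2 + 6m) + 4    [factor out -2 from the m-terms]
= -2(m^2 + 6m + 9 - 9) + 4    [add and subtract 9 inside the bracket]
= -2(m + 3)^2 + 18 + 4    [perfect-square identity]
= -2(m + 3)^2 + 22    [combine constants]

-2(m + 3)^2 + 22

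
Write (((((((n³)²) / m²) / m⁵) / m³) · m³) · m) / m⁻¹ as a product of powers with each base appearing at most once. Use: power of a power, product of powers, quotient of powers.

m⁻⁵n⁶

(((((((n³)²) / m²) / m⁵) / m³) · m³) · m) / m⁻¹
= (((((n⁶ / m²) / m⁵) / m³) · m³) · m) / m⁻¹    [power of a power]
= m⁻⁵n⁶    [quotient of powers; product of powers]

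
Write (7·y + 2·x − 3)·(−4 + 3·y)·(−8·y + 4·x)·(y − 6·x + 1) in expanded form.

128·y^3 − 1824·x·y^2 + 200·y^2 + 496·x^2·y + 540·x·y − 168·y^4 + 1044·x·y^3 − 192·x^2·y^2 + 192·x^3 − 320·x^2 − 144·x^3·y − 96·y + 48·x

(7·y + 2·x − 3)·(−4 + 3·y)·(−8·y + 4·x)·(y − 6·x + 1)
= (−28·y + 21·y^2 − 8·x + 6·x·y + 12 − 9·y)·(−8·y + 4·x)·(y − 6·x + 1)    [distributive law]
= (−37·y + 21·y^2 − 8·x + 6·x·y + 12)·(−8·y + 4·x)·(y − 6·x + 1)    [combine like terms]
= (296·y^2 − 148·x·y − 168·y^3 + 84·x·y^2 + 64·x·y − 32·x^2 − 48·x·y^2 + 24·x^2·y − 96·y + 48·x)·(y − 6·x + 1)    [distributive law]
= (296·y^2 − 84·x·y − 168·y^3 + 36·x·y^2 − 32·x^2 + 24·x^2·y − 96·y + 48·x)·(y − 6·x + 1)    [combine like terms]
= 296·y^3 − 1776·x·y^2 + 296·y^2 − 84·x·y^2 + 504·x^2·y − 84·x·y − 168·y^4 + 1008·x·y^3 − 168·y^3 + 36·x·y^3 − 216·x^2·y^2 + 36·x·y^2 − 32·x^2·y + 192·x^3 − 32·x^2 + 24·x^2·y^2 − 144·x^3·y + 24·x^2·y − 96·y^2 + 576·x·y − 96·y + 48·x·y − 288·x^2 + 48·x    [distributive law]
= 128·y^3 − 1824·x·y^2 + 200·y^2 + 496·x^2·y + 540·x·y − 168·y^4 + 1044·x·y^3 − 192·x^2·y^2 + 192·x^3 − 320·x^2 − 144·x^3·y − 96·y + 48·x    [combine like terms]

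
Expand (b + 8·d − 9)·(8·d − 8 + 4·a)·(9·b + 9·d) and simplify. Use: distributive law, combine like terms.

72·b^2·d + 648·b·d^2 − 72·b^2 − 1296·b·d + 36·a·b^2 + 324·a·b·d + 576·d^3 − 1224·d^2 + 288·a·d^2 + 648·b + 648·d − 324·a·b − 324·a·d

(b + 8·d − 9)·(8·d − 8 + 4·a)·(9·b + 9·d)
= (8·b·d − 8·b + 4·a·b + 64·d^2 − 64·d + 32·a·d − 72·d + 72 − 36·a)·(9·b + 9·d)    [distributive law]
= (8·b·d − 8·b + 4·a·b + 64·d^2 − 136·d + 32·a·d + 72 − 36·a)·(9·b + 9·d)    [combine like terms]
= 72·b^2·d + 72·b·d^2 − 72·b^2 − 72·b·d + 36·a·b^2 + 36·a·b·d + 576·b·d^2 + 576·d^3 − 1224·b·d − 1224·d^2 + 288·a·b·d + 288·a·d^2 + 648·b + 648·d − 324·a·b − 324·a·d    [distributive law]
= 72·b^2·d + 648·b·d^2 − 72·b^2 − 1296·b·d + 36·a·b^2 + 324·a·b·d + 576·d^3 − 1224·d^2 + 288·a·d^2 + 648·b + 648·d − 324·a·b − 324·a·d    [combine like terms]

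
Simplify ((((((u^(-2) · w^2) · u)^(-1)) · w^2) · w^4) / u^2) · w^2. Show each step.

u^(-1)w^6

((((((u^(-2) · w^2) · u)^(-1)) · w^2) · w^4) / u^2) · w^2
= ((((((u^(-2) · w^2)^(-1)) · (u^(-1))) · w^2) · w^4) / u^2) · w^2    [power of a product]
= (((((((u^(-2))^(-1)) · ((w^2)^(-1))) · (u^(-1))) · w^2) · w^4) / u^2) · w^2    [power of a product]
= (((((u^2 · ((w^2)^(-1))) · (u^(-1))) · w^2) · w^4) / u^2) · w^2    [power of a power]
= (((((u^2 · w^(-2)) · (u^(-1))) · w^2) · w^4) / u^2) · w^2    [power of a power]
= u^(-1)w^6    [quotient of powers; product of powers]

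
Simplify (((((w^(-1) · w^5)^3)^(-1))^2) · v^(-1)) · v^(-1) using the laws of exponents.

v^(-2)w^(-24)

(((((w^(-1) · w^5)^3)^(-1))^2) · v^(-1)) · v^(-1)
= ((((w^(-1) · w^5)^3)^(-2)) · v^(-1)) · v^(-1)    [power of a power]
= (((w^(-1) · w^5)^(-6)) · v^(-1)) · v^(-1)    [power of a power]
= ((((w^(-1))^(-6)) · ((w^5)^(-6))) · v^(-1)) · v^(-1)    [power of a product]
= ((w^6 · ((w^5)^(-6))) · v^(-1)) · v^(-1)    [power of a power]
= ((w^6 · w^(-30)) · v^(-1)) · v^(-1)    [power of a power]
= (w^(-24) · v^(-1)) · v^(-1)    [product of powers]
= v^(-2)w^(-24)    [product of powers]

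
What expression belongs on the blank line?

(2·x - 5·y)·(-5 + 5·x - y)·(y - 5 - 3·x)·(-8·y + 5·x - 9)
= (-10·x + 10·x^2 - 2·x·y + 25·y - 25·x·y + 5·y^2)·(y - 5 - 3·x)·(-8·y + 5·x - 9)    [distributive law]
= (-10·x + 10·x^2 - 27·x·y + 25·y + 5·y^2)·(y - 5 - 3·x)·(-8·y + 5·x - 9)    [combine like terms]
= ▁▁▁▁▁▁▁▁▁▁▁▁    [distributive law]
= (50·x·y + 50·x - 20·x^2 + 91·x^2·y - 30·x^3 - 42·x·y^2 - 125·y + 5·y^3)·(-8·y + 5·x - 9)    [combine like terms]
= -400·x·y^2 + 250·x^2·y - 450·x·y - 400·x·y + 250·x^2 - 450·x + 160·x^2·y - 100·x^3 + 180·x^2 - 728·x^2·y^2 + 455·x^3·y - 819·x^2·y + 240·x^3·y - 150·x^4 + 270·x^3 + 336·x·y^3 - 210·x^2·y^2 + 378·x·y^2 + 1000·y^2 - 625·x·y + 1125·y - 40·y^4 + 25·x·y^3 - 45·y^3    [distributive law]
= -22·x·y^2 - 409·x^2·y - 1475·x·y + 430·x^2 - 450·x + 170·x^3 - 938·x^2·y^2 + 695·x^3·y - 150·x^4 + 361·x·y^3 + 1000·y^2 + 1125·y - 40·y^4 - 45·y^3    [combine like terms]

By distributive law:

(-10·x·y + 50·x + 30·x^2 + 10·x^2·y - 50·x^2 - 30·x^3 - 27·x·y^2 + 135·x·y + 81·x^2·y + 25·y^2 - 125·y - 75·x·y + 5·y^3 - 25·y^2 - 15·x·y^2)·(-8·y + 5·x - 9)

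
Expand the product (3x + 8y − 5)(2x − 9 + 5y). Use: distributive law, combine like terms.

6x² − 37x + 31xy − 97y + 40y² + 45

(3x + 8y − 5)(2x − 9 + 5y)
= 6x² − 27x + 15xy + 16xy − 72y + 40y² − 10x + 45 − 25y    [distributive law]
= 6x² − 37x + 31xy − 97y + 40y² + 45    [combine like terms]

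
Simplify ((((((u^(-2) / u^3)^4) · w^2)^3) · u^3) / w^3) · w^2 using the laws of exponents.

((((((u^(-2) / u^3)^4) · w^2)^3) · u^3) / w^3) · w^2
= ((((((u^(-2) / u^3)^4)^3) · ((w^2)^3)) · u^3) / w^3) · w^2    [power of a product]
= (((((u^(-2) / u^3)^12) · ((w^2)^3)) · u^3) / w^3) · w^2    [power of a power]
= ((((((u^(-2))^12) / ((u^3)^12)) · ((w^2)^3)) · u^3) / w^3) · w^2    [power of a quotient]
= ((((u^(-24) / ((u^3)^12)) · ((w^2)^3)) · u^3) / w^3) · w^2    [power of a power]
= ((((u^(-24) / u^36) · ((w^2)^3)) · u^3) / w^3) · w^2    [power of a power]
= (((u^(-60) · ((w^2)^3)) · u^3) / w^3) · w^2    [quotient of powers]
= (((u^(-60) · w^6) · u^3) / w^3) · w^2    [power of a power]
= u^(-57)·w^5    [quotient of powers; product of powers]

u^(-57)·w^5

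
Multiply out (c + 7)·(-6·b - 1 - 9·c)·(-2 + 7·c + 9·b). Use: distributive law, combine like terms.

-858·b·c - 123·b·c^2 - 54·b^2·c + 79·c - 430·c^2 - 63·c^3 + 21·b - 378·b^2 + 14

(c + 7)·(-6·b - 1 - 9·c)·(-2 + 7·c + 9·b)
= (-6·b·c - c - 9·c^2 - 42·b - 7 - 63·c)·(-2 + 7·c + 9·b)    [distributive law]
= (-6·b·c - 64·c - 9·c^2 - 42·b - 7)·(-2 + 7·c + 9·b)    [combine like terms]
= 12·b·c - 42·b·c^2 - 54·b^2·c + 128·c - 448·c^2 - 576·b·c + 18·c^2 - 63·c^3 - 81·b·c^2 + 84·b - 294·b·c - 378·b^2 + 14 - 49·c - 63·b    [distributive law]
= -858·b·c - 123·b·c^2 - 54·b^2·c + 79·c - 430·c^2 - 63·c^3 + 21·b - 378·b^2 + 14    [combine like terms]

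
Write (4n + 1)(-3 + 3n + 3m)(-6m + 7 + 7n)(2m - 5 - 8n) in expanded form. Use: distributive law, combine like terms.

822m^2n - 1275mn - 1290mn^2 + 588n + 567n^2 - 588n^3 + 600m^2n^2 + 72mn^3 - 672n^4 - 144m^3n + 168m^2 - 237m + 105 - 36m^3

(4n + 1)(-3 + 3n + 3m)(-6m + 7 + 7n)(2m - 5 - 8n)
= (-12n + 12n^2 + 12mn - 3 + 3n + 3m)(-6m + 7 + 7n)(2m - 5 - 8n)    [distributive law]
= (-9n + 12n^2 + 12mn - 3 + 3m)(-6m + 7 + 7n)(2m - 5 - 8n)    [combine like terms]
= (54mn - 63n - 63n^2 - 72mn^2 + 84n^2 + 84n^3 - 72m^2n + 84mn + 84mn^2 + 18m - 21 - 21n - 18m^2 + 21m + 21mn)(2m - 5 - 8n)    [distributive law]
= (159mn - 84n + 21n^2 + 12mn^2 + 84n^3 - 72m^2n + 39m - 21 - 18m^2)(2m - 5 - 8n)    [combine like terms]
= 318m^2n - 795mn - 1272mn^2 - 168mn + 420n + 672n^2 + 42mn^2 - 105n^2 - 168n^3 + 24m^2n^2 - 60mn^2 - 96mn^3 + 168mn^3 - 420n^3 - 672n^4 - 144m^3n + 360m^2n + 576m^2n^2 + 78m^2 - 195m - 312mn - 42m + 105 + 168n - 36m^3 + 90m^2 + 144m^2n    [distributive law]
= 822m^2n - 1275mn - 1290mn^2 + 588n + 567n^2 - 588n^3 + 600m^2n^2 + 72mn^3 - 672n^4 - 144m^3n + 168m^2 - 237m + 105 - 36m^3    [combine like terms]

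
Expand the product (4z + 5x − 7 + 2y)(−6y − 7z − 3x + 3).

−38yz − 28z² − 47xz + 61z − 36xy − 15x² + 36x + 48y − 21 − 12y²

(4z + 5x − 7 + 2y)(−6y − 7z − 3x + 3)
= −24yz − 28z² − 12xz + 12z − 30xy − 35xz − 15x² + 15x + 42y + 49z + 21x − 21 − 12y² − 14yz − 6xy + 6y    [distributive law]
= −38yz − 28z² − 47xz + 61z − 36xy − 15x² + 36x + 48y − 21 − 12y²    [combine like terms]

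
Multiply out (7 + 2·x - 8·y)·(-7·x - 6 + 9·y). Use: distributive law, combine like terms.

-61·x - 42 + 111·y - 14·x^2 + 74·x·y - 72·y^2

(7 + 2·x - 8·y)·(-7·x - 6 + 9·y)
= -49·x - 42 + 63·y - 14·x^2 - 12·x + 18·x·y + 56·x·y + 48·y - 72·y^2    [distributive law]
= -61·x - 42 + 111·y - 14·x^2 + 74·x·y - 72·y^2    [combine like terms]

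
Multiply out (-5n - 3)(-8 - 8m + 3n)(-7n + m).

-217n^2 - 137mn - 295mn^2 + 40m^2n + 105n^3 - 168n + 24m + 24m^2

(-5n - 3)(-8 - 8m + 3n)(-7n + m)
= (40n + 40mn - 15n^2 + 24 + 24m - 9n)(-7n + m)    [distributive law]
= (31n + 40mn - 15n^2 + 24 + 24m)(-7n + m)    [combine like terms]
= -217n^2 + 31mn - 280mn^2 + 40m^2n + 105n^3 - 15mn^2 - 168n + 24m - 168mn + 24m^2    [distributive law]
= -217n^2 - 137mn - 295mn^2 + 40m^2n + 105n^3 - 168n + 24m + 24m^2    [combine like terms]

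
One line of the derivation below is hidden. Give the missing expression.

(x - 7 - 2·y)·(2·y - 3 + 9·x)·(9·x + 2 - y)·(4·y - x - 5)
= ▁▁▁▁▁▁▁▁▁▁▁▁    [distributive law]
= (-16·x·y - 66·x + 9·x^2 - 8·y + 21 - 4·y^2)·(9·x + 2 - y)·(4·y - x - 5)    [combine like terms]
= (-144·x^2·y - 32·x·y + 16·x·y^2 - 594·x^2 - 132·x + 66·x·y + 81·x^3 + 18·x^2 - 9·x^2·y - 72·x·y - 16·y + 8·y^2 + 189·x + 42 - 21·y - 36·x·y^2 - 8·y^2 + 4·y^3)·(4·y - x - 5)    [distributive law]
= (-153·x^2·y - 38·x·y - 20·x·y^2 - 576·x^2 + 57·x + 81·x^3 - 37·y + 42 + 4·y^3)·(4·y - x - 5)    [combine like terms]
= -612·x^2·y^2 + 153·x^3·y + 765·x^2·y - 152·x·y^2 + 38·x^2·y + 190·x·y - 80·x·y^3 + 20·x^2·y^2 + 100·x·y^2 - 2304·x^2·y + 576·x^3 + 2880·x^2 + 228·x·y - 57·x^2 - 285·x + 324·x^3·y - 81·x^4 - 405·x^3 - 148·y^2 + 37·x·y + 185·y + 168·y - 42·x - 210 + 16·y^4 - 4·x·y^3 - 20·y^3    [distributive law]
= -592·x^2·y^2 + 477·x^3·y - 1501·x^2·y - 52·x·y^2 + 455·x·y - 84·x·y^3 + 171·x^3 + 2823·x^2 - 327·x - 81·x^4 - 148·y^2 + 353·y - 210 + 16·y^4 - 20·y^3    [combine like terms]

Applying distributive law to the line above:

(2·x·y - 3·x + 9·x^2 - 14·y + 21 - 63·x - 4·y^2 + 6·y - 18·x·y)·(9·x + 2 - y)·(4·y - x - 5)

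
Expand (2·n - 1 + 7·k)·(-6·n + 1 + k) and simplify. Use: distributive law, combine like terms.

-12·n^2 + 8·n - 40·k·n - 1 + 6·k + 7·k^2

(2·n - 1 + 7·k)·(-6·n + 1 + k)
= -12·n^2 + 2·n + 2·k·n + 6·n - 1 - k - 42·k·n + 7·k + 7·k^2    [distributive law]
= -12·n^2 + 8·n - 40·k·n - 1 + 6·k + 7·k^2    [combine like terms]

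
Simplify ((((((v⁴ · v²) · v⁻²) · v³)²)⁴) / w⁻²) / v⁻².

((((((v⁴ · v²) · v⁻²) · v³)²)⁴) / w⁻²) / v⁻²
= (((((v⁴ · v²) · v⁻²) · v³)⁸) / w⁻²) / v⁻²    [power of a power]
= (((((v⁴ · v²) · v⁻²)⁸) · ((v³)⁸)) / w⁻²) / v⁻²    [power of a product]
= (((((v⁴ · v²)⁸) · ((v⁻²)⁸)) · ((v³)⁸)) / w⁻²) / v⁻²    [power of a product]
= ((((((v⁴)⁸) · ((v²)⁸)) · ((v⁻²)⁸)) · ((v³)⁸)) / w⁻²) / v⁻²    [power of a product]
= ((((v³² · ((v²)⁸)) · ((v⁻²)⁸)) · ((v³)⁸)) / w⁻²) / v⁻²    [power of a power]
= ((((v³² · v¹⁶) · ((v⁻²)⁸)) · ((v³)⁸)) / w⁻²) / v⁻²    [power of a power]
= (((v⁴⁸ · ((v⁻²)⁸)) · ((v³)⁸)) / w⁻²) / v⁻²    [product of powers]
= (((v⁴⁸ · v⁻¹⁶) · ((v³)⁸)) / w⁻²) / v⁻²    [power of a power]
= ((v³² · ((v³)⁸)) / w⁻²) / v⁻²    [product of powers]
= ((v³² · v²⁴) / w⁻²) / v⁻²    [power of a power]
= (v⁵⁶ / w⁻²) / v⁻²    [product of powers]
= v⁵⁸·w²    [quotient of powers]

v⁵⁸·w²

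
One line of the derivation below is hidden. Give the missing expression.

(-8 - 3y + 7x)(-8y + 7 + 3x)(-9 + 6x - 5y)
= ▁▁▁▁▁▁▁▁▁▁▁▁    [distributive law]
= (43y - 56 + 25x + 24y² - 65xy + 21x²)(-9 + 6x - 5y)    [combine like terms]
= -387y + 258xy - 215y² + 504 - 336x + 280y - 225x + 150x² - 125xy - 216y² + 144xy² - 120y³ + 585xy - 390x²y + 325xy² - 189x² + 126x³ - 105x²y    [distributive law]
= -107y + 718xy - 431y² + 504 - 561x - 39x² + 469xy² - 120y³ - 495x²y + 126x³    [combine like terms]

Applying distributive law to the line above:

(64y - 56 - 24x + 24y² - 21y - 9xy - 56xy + 49x + 21x²)(-9 + 6x - 5y)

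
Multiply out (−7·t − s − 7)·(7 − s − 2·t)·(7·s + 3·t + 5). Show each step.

−200·s·t − 35·t² − 322·t + 66·s²·t + 125·s·t² + 42·t³ + 7·s³ + 5·s² − 343·s − 245

(−7·t − s − 7)·(7 − s − 2·t)·(7·s + 3·t + 5)
= (−49·t + 7·s·t + 14·t² − 7·s + s² + 2·s·t − 49 + 7·s + 14·t)·(7·s + 3·t + 5)    [distributive law]
= (−35·t + 9·s·t + 14·t² + s² − 49)·(7·s + 3·t + 5)    [combine like terms]
= −245·s·t − 105·t² − 175·t + 63·s²·t + 27·s·t² + 45·s·t + 98·s·t² + 42·t³ + 70·t² + 7·s³ + 3·s²·t + 5·s² − 343·s − 147·t − 245    [distributive law]
= −200·s·t − 35·t² − 322·t + 66·s²·t + 125·s·t² + 42·t³ + 7·s³ + 5·s² − 343·s − 245    [combine like terms]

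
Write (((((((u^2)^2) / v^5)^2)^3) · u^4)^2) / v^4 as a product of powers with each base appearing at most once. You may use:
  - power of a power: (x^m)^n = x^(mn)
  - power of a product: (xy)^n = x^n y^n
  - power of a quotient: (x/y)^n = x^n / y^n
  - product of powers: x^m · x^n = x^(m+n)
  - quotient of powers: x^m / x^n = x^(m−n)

u^56·v^(-64)

(((((((u^2)^2) / v^5)^2)^3) · u^4)^2) / v^4
= (((((((u^2)^2) / v^5)^2)^3)^2) · ((u^4)^2)) / v^4    [power of a product]
= ((((((u^2)^2) / v^5)^2)^6) · ((u^4)^2)) / v^4    [power of a power]
= (((((u^2)^2) / v^5)^12) · ((u^4)^2)) / v^4    [power of a power]
= (((((u^2)^2)^12) / ((v^5)^12)) · ((u^4)^2)) / v^4    [power of a quotient]
= ((((u^2)^24) / ((v^5)^12)) · ((u^4)^2)) / v^4    [power of a power]
= ((u^48 / ((v^5)^12)) · ((u^4)^2)) / v^4    [power of a power]
= ((u^48 / v^60) · ((u^4)^2)) / v^4    [power of a power]
= ((u^48 / v^60) · u^8) / v^4    [power of a power]
= u^56·v^(-64)    [quotient of powers; product of powers]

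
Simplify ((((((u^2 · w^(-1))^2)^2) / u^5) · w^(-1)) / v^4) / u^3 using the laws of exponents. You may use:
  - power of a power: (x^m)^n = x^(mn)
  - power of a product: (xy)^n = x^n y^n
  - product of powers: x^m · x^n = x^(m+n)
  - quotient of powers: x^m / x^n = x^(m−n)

((((((u^2 · w^(-1))^2)^2) / u^5) · w^(-1)) / v^4) / u^3
= (((((u^2 · w^(-1))^4) / u^5) · w^(-1)) / v^4) / u^3    [power of a power]
= ((((((u^2)^4) · ((w^(-1))^4)) / u^5) · w^(-1)) / v^4) / u^3    [power of a product]
= ((((u^8 · ((w^(-1))^4)) / u^5) · w^(-1)) / v^4) / u^3    [power of a power]
= ((((u^8 · w^(-4)) / u^5) · w^(-1)) / v^4) / u^3    [power of a power]
= v^(-4)w^(-5)    [quotient of powers; product of powers]

v^(-4)w^(-5)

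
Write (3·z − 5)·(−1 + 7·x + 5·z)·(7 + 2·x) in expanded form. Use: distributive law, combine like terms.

−196·z + 91·x·z + 42·x²·z + 105·z² + 30·x·z² + 35 − 235·x − 70·x²

(3·z − 5)·(−1 + 7·x + 5·z)·(7 + 2·x)
= (−3·z + 21·x·z + 15·z² + 5 − 35·x − 25·z)·(7 + 2·x)    [distributive law]
= (−28·z + 21·x·z + 15·z² + 5 − 35·x)·(7 + 2·x)    [combine like terms]
= −196·z − 56·x·z + 147·x·z + 42·x²·z + 105·z² + 30·x·z² + 35 + 10·x − 245·x − 70·x²    [distributive law]
= −196·z + 91·x·z + 42·x²·z + 105·z² + 30·x·z² + 35 − 235·x − 70·x²    [combine like terms]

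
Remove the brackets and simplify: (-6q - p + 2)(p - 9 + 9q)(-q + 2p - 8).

-93pq^2 - 29p^2q + 253pq + 360q^2 - 558q + 54q^3 - 2p^3 + 30p^2 - 124p + 144

(-6q - p + 2)(p - 9 + 9q)(-q + 2p - 8)
= (-6pq + 54q - 54q^2 - p^2 + 9p - 9pq + 2p - 18 + 18q)(-q + 2p - 8)    [distributive law]
= (-15pq + 72q - 54q^2 - p^2 + 11p - 18)(-q + 2p - 8)    [combine like terms]
= 15pq^2 - 30p^2q + 120pq - 72q^2 + 144pq - 576q + 54q^3 - 108pq^2 + 432q^2 + p^2q - 2p^3 + 8p^2 - 11pq + 22p^2 - 88p + 18q - 36p + 144    [distributive law]
= -93pq^2 - 29p^2q + 253pq + 360q^2 - 558q + 54q^3 - 2p^3 + 30p^2 - 124p + 144    [combine like terms]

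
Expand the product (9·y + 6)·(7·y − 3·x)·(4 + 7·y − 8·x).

546·y^2 + 441·y^3 − 693·x·y^2 − 570·x·y + 216·x^2·y + 168·y − 72·x + 144·x^2

(9·y + 6)·(7·y − 3·x)·(4 + 7·y − 8·x)
= (63·y^2 − 27·x·y + 42·y − 18·x)·(4 + 7·y − 8·x)    [distributive law]
= 252·y^2 + 441·y^3 − 504·x·y^2 − 108·x·y − 189·x·y^2 + 216·x^2·y + 168·y + 294·y^2 − 336·x·y − 72·x − 126·x·y + 144·x^2    [distributive law]
= 546·y^2 + 441·y^3 − 693·x·y^2 − 570·x·y + 216·x^2·y + 168·y − 72·x + 144·x^2    [combine like terms]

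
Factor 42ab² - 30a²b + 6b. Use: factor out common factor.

6b(7ab - 5a² + 1)

42ab² - 30a²b + 6b
= 6(7ab² - 5a²b + b)    [factor out 6]
= 6b(7ab - 5a² + 1)    [factor out b]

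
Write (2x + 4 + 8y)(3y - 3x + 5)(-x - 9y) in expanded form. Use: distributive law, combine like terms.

(2x + 4 + 8y)(3y - 3x + 5)(-x - 9y)
= (6xy - 6x² + 10x + 12y - 12x + 20 + 24y² - 24xy + 40y)(-x - 9y)    [distributive law]
= (-18xy - 6x² - 2x + 52y + 20 + 24y²)(-x - 9y)    [combine like terms]
= 18x²y + 162xy² + 6x³ + 54x²y + 2x² + 18xy - 52xy - 468y² - 20x - 180y - 24xy² - 216y³    [distributive law]
= 72x²y + 138xy² + 6x³ + 2x² - 34xy - 468y² - 20x - 180y - 216y³    [combine like terms]

72x²y + 138xy² + 6x³ + 2x² - 34xy - 468y² - 20x - 180y - 216y³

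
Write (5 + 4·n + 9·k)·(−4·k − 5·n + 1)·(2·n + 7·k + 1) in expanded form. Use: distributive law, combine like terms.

−230·k·n − 113·k^2 + 24·k − 62·n^2 − 11·n + 5 − 262·k·n^2 − 499·k^2·n − 40·n^3 − 252·k^3

(5 + 4·n + 9·k)·(−4·k − 5·n + 1)·(2·n + 7·k + 1)
= (−20·k − 25·n + 5 − 16·k·n − 20·n^2 + 4·n − 36·k^2 − 45·k·n + 9·k)·(2·n + 7·k + 1)    [distributive law]
= (−11·k − 21·n + 5 − 61·k·n − 20·n^2 − 36·k^2)·(2·n + 7·k + 1)    [combine like terms]
= −22·k·n − 77·k^2 − 11·k − 42·n^2 − 147·k·n − 21·n + 10·n + 35·k + 5 − 122·k·n^2 − 427·k^2·n − 61·k·n − 40·n^3 − 140·k·n^2 − 20·n^2 − 72·k^2·n − 252·k^3 − 36·k^2    [distributive law]
= −230·k·n − 113·k^2 + 24·k − 62·n^2 − 11·n + 5 − 262·k·n^2 − 499·k^2·n − 40·n^3 − 252·k^3    [combine like terms]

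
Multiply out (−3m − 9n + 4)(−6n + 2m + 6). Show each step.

(−3m − 9n + 4)(−6n + 2m + 6)
= 18mn − 6m² − 18m + 54n² − 18mn − 54n − 24n + 8m + 24    [distributive law]
= −6m² − 10m + 54n² − 78n + 24    [combine like terms]

−6m² − 10m + 54n² − 78n + 24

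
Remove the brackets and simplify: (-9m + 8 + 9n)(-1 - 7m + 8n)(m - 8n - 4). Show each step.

(-9m + 8 + 9n)(-1 - 7m + 8n)(m - 8n - 4)
= (9m + 63m² - 72mn - 8 - 56m + 64n - 9n - 63mn + 72n²)(m - 8n - 4)    [distributive law]
= (-47m + 63m² - 135mn - 8 + 55n + 72n²)(m - 8n - 4)    [combine like terms]
= -47m² + 376mn + 188m + 63m³ - 504m²n - 252m² - 135m²n + 1080mn² + 540mn - 8m + 64n + 32 + 55mn - 440n² - 220n + 72mn² - 576n³ - 288n²    [distributive law]
= -299m² + 971mn + 180m + 63m³ - 639m²n + 1152mn² - 156n + 32 - 728n² - 576n³    [combine like terms]

-299m² + 971mn + 180m + 63m³ - 639m²n + 1152mn² - 156n + 32 - 728n² - 576n³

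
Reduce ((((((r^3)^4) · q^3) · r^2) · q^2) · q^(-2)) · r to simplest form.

((((((r^3)^4) · q^3) · r^2) · q^2) · q^(-2)) · r
= ((((r^12 · q^3) · r^2) · q^2) · q^(-2)) · r    [power of a power]
= q^3r^15    [product of powers]

q^3r^15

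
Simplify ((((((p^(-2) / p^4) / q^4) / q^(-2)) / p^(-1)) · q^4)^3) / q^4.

((((((p^(-2) / p^4) / q^4) / q^(-2)) / p^(-1)) · q^4)^3) / q^4
= ((((((p^(-2) / p^4) / q^4) / q^(-2)) / p^(-1))^3) · ((q^4)^3)) / q^4    [power of a product]
= ((((((p^(-2) / p^4) / q^4) / q^(-2))^3) / ((p^(-1))^3)) · ((q^4)^3)) / q^4    [power of a quotient]
= ((((((p^(-2) / p^4) / q^4)^3) / ((q^(-2))^3)) / ((p^(-1))^3)) · ((q^4)^3)) / q^4    [power of a quotient]
= ((((((p^(-2) / p^4)^3) / ((q^4)^3)) / ((q^(-2))^3)) / ((p^(-1))^3)) · ((q^4)^3)) / q^4    [power of a quotient]
= (((((((p^(-2))^3) / ((p^4)^3)) / ((q^4)^3)) / ((q^(-2))^3)) / ((p^(-1))^3)) · ((q^4)^3)) / q^4    [power of a quotient]
= (((((p^(-6) / ((p^4)^3)) / ((q^4)^3)) / ((q^(-2))^3)) / ((p^(-1))^3)) · ((q^4)^3)) / q^4    [power of a power]
= (((((p^(-6) / p^12) / ((q^4)^3)) / ((q^(-2))^3)) / ((p^(-1))^3)) · ((q^4)^3)) / q^4    [power of a power]
= ((((p^(-18) / ((q^4)^3)) / ((q^(-2))^3)) / ((p^(-1))^3)) · ((q^4)^3)) / q^4    [quotient of powers]
= ((((p^(-18) / q^12) / ((q^(-2))^3)) / ((p^(-1))^3)) · ((q^4)^3)) / q^4    [power of a power]
= ((((p^(-18) / q^12) / q^(-6)) / ((p^(-1))^3)) · ((q^4)^3)) / q^4    [power of a power]
= ((((p^(-18) / q^12) / q^(-6)) / p^(-3)) · ((q^4)^3)) / q^4    [power of a power]
= ((((p^(-18) / q^12) / q^(-6)) / p^(-3)) · q^12) / q^4    [power of a power]
= p^(-15)q^2    [quotient of powers; product of powers]

p^(-15)q^2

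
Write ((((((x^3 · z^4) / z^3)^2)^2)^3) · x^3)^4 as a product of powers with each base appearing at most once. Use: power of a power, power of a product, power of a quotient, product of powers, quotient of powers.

((((((x^3 · z^4) / z^3)^2)^2)^3) · x^3)^4
= ((((((x^3 · z^4) / z^3)^2)^2)^3)^4) · ((x^3)^4)    [power of a product]
= (((((x^3 · z^4) / z^3)^2)^2)^12) · ((x^3)^4)    [power of a power]
= ((((x^3 · z^4) / z^3)^2)^24) · ((x^3)^4)    [power of a power]
= (((x^3 · z^4) / z^3)^48) · ((x^3)^4)    [power of a power]
= (((x^3 · z^4)^48) / ((z^3)^48)) · ((x^3)^4)    [power of a quotient]
= ((((x^3)^48) · ((z^4)^48)) / ((z^3)^48)) · ((x^3)^4)    [power of a product]
= ((x^144 · ((z^4)^48)) / ((z^3)^48)) · ((x^3)^4)    [power of a power]
= ((x^144 · z^192) / ((z^3)^48)) · ((x^3)^4)    [power of a power]
= ((x^144 · z^192) / z^144) · ((x^3)^4)    [power of a power]
= ((x^144 · z^192) / z^144) · x^12    [power of a power]
= x^156·z^48    [quotient of powers; product of powers]

x^156·z^48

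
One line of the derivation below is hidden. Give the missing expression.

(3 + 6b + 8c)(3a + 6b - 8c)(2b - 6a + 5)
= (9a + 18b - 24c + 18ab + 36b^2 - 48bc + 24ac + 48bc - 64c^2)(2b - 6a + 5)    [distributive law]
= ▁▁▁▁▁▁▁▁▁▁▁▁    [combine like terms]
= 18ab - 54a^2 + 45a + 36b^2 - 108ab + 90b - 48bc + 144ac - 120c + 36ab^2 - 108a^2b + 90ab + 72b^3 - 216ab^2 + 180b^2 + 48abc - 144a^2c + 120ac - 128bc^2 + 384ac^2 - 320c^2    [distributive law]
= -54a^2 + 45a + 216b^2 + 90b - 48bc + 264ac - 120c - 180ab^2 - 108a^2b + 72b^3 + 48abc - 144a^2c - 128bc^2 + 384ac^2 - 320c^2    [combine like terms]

Applying combine like terms to the line above:

(9a + 18b - 24c + 18ab + 36b^2 + 24ac - 64c^2)(2b - 6a + 5)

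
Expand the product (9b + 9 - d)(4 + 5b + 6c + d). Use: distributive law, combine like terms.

81b + 45b^2 + 54bc + 4bd + 36 + 54c + 5d - 6cd - d^2

(9b + 9 - d)(4 + 5b + 6c + d)
= 36b + 45b^2 + 54bc + 9bd + 36 + 45b + 54c + 9d - 4d - 5bd - 6cd - d^2    [distributive law]
= 81b + 45b^2 + 54bc + 4bd + 36 + 54c + 5d - 6cd - d^2    [combine like terms]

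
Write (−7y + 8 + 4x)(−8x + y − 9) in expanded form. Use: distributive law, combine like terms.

60xy − 7y^2 + 71y − 100x − 72 − 32x^2

(−7y + 8 + 4x)(−8x + y − 9)
= 56xy − 7y^2 + 63y − 64x + 8y − 72 − 32x^2 + 4xy − 36x    [distributive law]
= 60xy − 7y^2 + 71y − 100x − 72 − 32x^2    [combine like terms]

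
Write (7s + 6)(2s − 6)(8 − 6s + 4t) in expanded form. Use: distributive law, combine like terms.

292s² − 84s³ + 56s²t − 24s − 120st − 288 − 144t

(7s + 6)(2s − 6)(8 − 6s + 4t)
= (14s² − 42s + 12s − 36)(8 − 6s + 4t)    [distributive law]
= (14s² − 30s − 36)(8 − 6s + 4t)    [combine like terms]
= 112s² − 84s³ + 56s²t − 240s + 180s² − 120st − 288 + 216s − 144t    [distributive law]
= 292s² − 84s³ + 56s²t − 24s − 120st − 288 − 144t    [combine like terms]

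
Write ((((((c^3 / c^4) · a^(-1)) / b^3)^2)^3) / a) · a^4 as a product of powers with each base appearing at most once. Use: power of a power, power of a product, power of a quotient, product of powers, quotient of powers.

((((((c^3 / c^4) · a^(-1)) / b^3)^2)^3) / a) · a^4
= (((((c^3 / c^4) · a^(-1)) / b^3)^6) / a) · a^4    [power of a power]
= (((((c^3 / c^4) · a^(-1))^6) / ((b^3)^6)) / a) · a^4    [power of a quotient]
= (((((c^3 / c^4)^6) · ((a^(-1))^6)) / ((b^3)^6)) / a) · a^4    [power of a product]
= ((((((c^3)^6) / ((c^4)^6)) · ((a^(-1))^6)) / ((b^3)^6)) / a) · a^4    [power of a quotient]
= ((((c^18 / ((c^4)^6)) · ((a^(-1))^6)) / ((b^3)^6)) / a) · a^4    [power of a power]
= ((((c^18 / c^24) · ((a^(-1))^6)) / ((b^3)^6)) / a) · a^4    [power of a power]
= (((c^(-6) · ((a^(-1))^6)) / ((b^3)^6)) / a) · a^4    [quotient of powers]
= (((c^(-6) · a^(-6)) / ((b^3)^6)) / a) · a^4    [power of a power]
= (((c^(-6) · a^(-6)) / b^18) / a) · a^4    [power of a power]
= a^(-3)b^(-18)c^(-6)    [quotient of powers; product of powers]

a^(-3)b^(-18)c^(-6)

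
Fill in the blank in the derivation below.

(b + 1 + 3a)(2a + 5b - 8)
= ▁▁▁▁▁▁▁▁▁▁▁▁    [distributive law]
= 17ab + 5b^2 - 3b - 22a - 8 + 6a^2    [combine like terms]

After distributive law, the bracketed line is:

2ab + 5b^2 - 8b + 2a + 5b - 8 + 6a^2 + 15ab - 24a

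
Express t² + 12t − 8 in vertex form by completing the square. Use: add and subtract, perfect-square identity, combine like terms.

(t + 6)² − 44

t² + 12t − 8
= t² + 12t + 36 − 36 − 8    [add and subtract 36]
= (t + 6)² − 36 − 8    [perfect-square identity]
= (t + 6)² − 44    [combine constants]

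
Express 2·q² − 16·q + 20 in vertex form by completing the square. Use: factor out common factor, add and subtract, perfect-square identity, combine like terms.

2(q − 4)² − 12

2·q² − 16·q + 20
= 2(q² − 8·q) + 20    [factor out 2 from the q-terms]
= 2(q² − 8·q + 16 − 16) + 20    [add and subtract 16 inside the bracket]
= 2(q − 4)² − 32 + 20    [perfect-square identity]
= 2(q − 4)² − 12    [combine constants]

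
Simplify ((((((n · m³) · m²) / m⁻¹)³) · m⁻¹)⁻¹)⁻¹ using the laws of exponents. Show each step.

((((((n · m³) · m²) / m⁻¹)³) · m⁻¹)⁻¹)⁻¹
= (((((n · m³) · m²) / m⁻¹)³) · m⁻¹)¹    [power of a power]
= (((((n · m³) · m²) / m⁻¹)³)¹) · ((m⁻¹)¹)    [power of a product]
= ((((n · m³) · m²) / m⁻¹)³) · ((m⁻¹)¹)    [power of a power]
= ((((n · m³) · m²)³) / ((m⁻¹)³)) · ((m⁻¹)¹)    [power of a quotient]
= ((((n · m³)³) · ((m²)³)) / ((m⁻¹)³)) · ((m⁻¹)¹)    [power of a product]
= ((((n³) · ((m³)³)) · ((m²)³)) / ((m⁻¹)³)) · ((m⁻¹)¹)    [power of a product]
= (((n³ · m⁹) · ((m²)³)) / ((m⁻¹)³)) · ((m⁻¹)¹)    [power of a power]
= (((n³ · m⁹) · m⁶) / ((m⁻¹)³)) · ((m⁻¹)¹)    [power of a power]
= (((n³ · m⁹) · m⁶) / m⁻³) · ((m⁻¹)¹)    [power of a power]
= (((n³ · m⁹) · m⁶) / m⁻³) · m⁻¹    [power of a power]
= m¹⁷n³    [quotient of powers; product of powers]

m¹⁷n³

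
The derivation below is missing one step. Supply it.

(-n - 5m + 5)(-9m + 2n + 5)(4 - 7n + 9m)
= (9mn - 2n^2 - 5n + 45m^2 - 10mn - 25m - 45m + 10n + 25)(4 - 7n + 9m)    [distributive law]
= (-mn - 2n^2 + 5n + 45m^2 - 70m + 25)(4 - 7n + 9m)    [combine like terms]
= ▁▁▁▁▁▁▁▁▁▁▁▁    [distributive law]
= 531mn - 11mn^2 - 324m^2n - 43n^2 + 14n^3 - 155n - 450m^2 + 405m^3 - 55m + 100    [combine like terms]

By distributive law:

-4mn + 7mn^2 - 9m^2n - 8n^2 + 14n^3 - 18mn^2 + 20n - 35n^2 + 45mn + 180m^2 - 315m^2n + 405m^3 - 280m + 490mn - 630m^2 + 100 - 175n + 225m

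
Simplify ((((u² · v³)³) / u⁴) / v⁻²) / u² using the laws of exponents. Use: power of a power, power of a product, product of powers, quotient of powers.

v¹¹

((((u² · v³)³) / u⁴) / v⁻²) / u²
= (((((u²)³) · ((v³)³)) / u⁴) / v⁻²) / u²    [power of a product]
= (((u⁶ · ((v³)³)) / u⁴) / v⁻²) / u²    [power of a power]
= (((u⁶ · v⁹) / u⁴) / v⁻²) / u²    [power of a power]
= v¹¹    [quotient of powers; product of powers]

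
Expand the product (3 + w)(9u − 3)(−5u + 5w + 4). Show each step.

(3 + w)(9u − 3)(−5u + 5w + 4)
= (27u − 9 + 9uw − 3w)(−5u + 5w + 4)    [distributive law]
= −135u^2 + 135uw + 108u + 45u − 45w − 36 − 45u^2w + 45uw^2 + 36uw + 15uw − 15w^2 − 12w    [distributive law]
= −135u^2 + 186uw + 153u − 57w − 36 − 45u^2w + 45uw^2 − 15w^2    [combine like terms]

−135u^2 + 186uw + 153u − 57w − 36 − 45u^2w + 45uw^2 − 15w^2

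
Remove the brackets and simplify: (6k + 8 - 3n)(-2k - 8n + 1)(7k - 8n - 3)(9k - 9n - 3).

-756k^4 - 1026k^3n - 54k^3 + 6318k^2n^2 - 1467k^2n + 876k^2 - 6264kn^3 + 5031kn^2 + 1248kn - 474k - 3600n^3 - 2625n^2 - 195n + 72 + 1728n^4

(6k + 8 - 3n)(-2k - 8n + 1)(7k - 8n - 3)(9k - 9n - 3)
= (-12k^2 - 48kn + 6k - 16k - 64n + 8 + 6kn + 24n^2 - 3n)(7k - 8n - 3)(9k - 9n - 3)    [distributive law]
= (-12k^2 - 42kn - 10k - 67n + 8 + 24n^2)(7k - 8n - 3)(9k - 9n - 3)    [combine like terms]
= (-84k^3 + 96k^2n + 36k^2 - 294k^2n + 336kn^2 + 126kn - 70k^2 + 80kn + 30k - 469kn + 536n^2 + 201n + 56k - 64n - 24 + 168kn^2 - 192n^3 - 72n^2)(9k - 9n - 3)    [distributive law]
= (-84k^3 - 198k^2n - 34k^2 + 504kn^2 - 263kn + 86k + 464n^2 + 137n - 24 - 192n^3)(9k - 9n - 3)    [combine like terms]
= -756k^4 + 756k^3n + 252k^3 - 1782k^3n + 1782k^2n^2 + 594k^2n - 306k^3 + 306k^2n + 102k^2 + 4536k^2n^2 - 4536kn^3 - 1512kn^2 - 2367k^2n + 2367kn^2 + 789kn + 774k^2 - 774kn - 258k + 4176kn^2 - 4176n^3 - 1392n^2 + 1233kn - 1233n^2 - 411n - 216k + 216n + 72 - 1728kn^3 + 1728n^4 + 576n^3    [distributive law]
= -756k^4 - 1026k^3n - 54k^3 + 6318k^2n^2 - 1467k^2n + 876k^2 - 6264kn^3 + 5031kn^2 + 1248kn - 474k - 3600n^3 - 2625n^2 - 195n + 72 + 1728n^4    [combine like terms]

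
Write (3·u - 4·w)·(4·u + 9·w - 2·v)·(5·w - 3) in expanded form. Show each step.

60·u²·w - 36·u² + 55·u·w² - 33·u·w - 30·u·v·w + 18·u·v - 180·w³ + 108·w² + 40·v·w² - 24·v·w

(3·u - 4·w)·(4·u + 9·w - 2·v)·(5·w - 3)
= (12·u² + 27·u·w - 6·u·v - 16·u·w - 36·w² + 8·v·w)·(5·w - 3)    [distributive law]
= (12·u² + 11·u·w - 6·u·v - 36·w² + 8·v·w)·(5·w - 3)    [combine like terms]
= 60·u²·w - 36·u² + 55·u·w² - 33·u·w - 30·u·v·w + 18·u·v - 180·w³ + 108·w² + 40·v·w² - 24·v·w    [distributive law]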